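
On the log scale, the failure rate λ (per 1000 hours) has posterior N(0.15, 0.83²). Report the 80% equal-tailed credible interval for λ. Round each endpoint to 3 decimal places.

[0.401, 3.366]

On the log scale the 80% interval is 0.15 ± 1.282 × 0.83 = [-0.9137, 1.2137].
Exponentiate: [e^-0.9137, e^1.2137] = [0.401, 3.366].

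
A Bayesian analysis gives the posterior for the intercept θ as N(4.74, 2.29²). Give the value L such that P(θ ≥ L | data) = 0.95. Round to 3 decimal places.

Need L with P(θ ≥ L) = 0.95: L = 4.74 − z_{0.05}·2.29.
z = 1.645; L = 4.74 − 1.645 × 2.29 = 0.973.

0.973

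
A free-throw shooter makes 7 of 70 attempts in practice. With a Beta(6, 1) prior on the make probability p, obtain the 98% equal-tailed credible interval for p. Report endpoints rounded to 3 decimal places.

[0.084, 0.279]

Posterior: Beta(6+7, 1+63) = Beta(13, 64).
Equal-tailed 98% interval: the 0.01 and 0.99 quantiles of Beta(13, 64).
Posterior mean ≈ 0.169, SD ≈ 0.042; a Normal approximation gives roughly [0.070, 0.268].
Exact: F⁻¹(0.01) = 0.084; F⁻¹(0.99) = 0.279.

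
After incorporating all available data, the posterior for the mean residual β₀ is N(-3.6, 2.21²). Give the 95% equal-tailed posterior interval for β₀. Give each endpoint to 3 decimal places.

The posterior is symmetric, so the 95% equal-tailed interval is β₀ = -3.6 ± z·2.21 with z = 1.960.
Half-width: 1.960 × 2.21 = 4.332.
-3.6 − 4.332 = -7.932; -3.6 + 4.332 = 0.732.

[-7.932, 0.732]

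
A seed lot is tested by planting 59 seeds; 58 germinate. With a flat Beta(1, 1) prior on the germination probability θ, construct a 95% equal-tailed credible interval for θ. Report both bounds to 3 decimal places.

Posterior: Beta(1+58, 1+1) = Beta(59, 2).
Equal-tailed 95% interval: the 0.025 and 0.975 quantiles of Beta(59, 2).
Posterior mean ≈ 0.967, SD ≈ 0.023; a Normal approximation gives roughly [0.923, 1.012].
Exact: F⁻¹(0.025) = 0.911; F⁻¹(0.975) = 0.996.

[0.911, 0.996]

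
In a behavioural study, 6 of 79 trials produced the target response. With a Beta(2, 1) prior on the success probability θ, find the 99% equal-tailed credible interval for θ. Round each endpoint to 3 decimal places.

Posterior: Beta(2+6, 1+73) = Beta(8, 74).
Equal-tailed 99% interval: the 0.005 and 0.995 quantiles of Beta(8, 74).
Posterior mean ≈ 0.098, SD ≈ 0.033; a Normal approximation gives roughly [0.014, 0.181].
Exact: F⁻¹(0.005) = 0.033; F⁻¹(0.995) = 0.199.

[0.033, 0.199]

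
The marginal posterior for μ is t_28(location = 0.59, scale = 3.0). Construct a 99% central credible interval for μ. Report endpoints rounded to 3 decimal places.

[-7.700, 8.880]

The t_28 distribution is symmetric; the 99% interval is 0.59 ± t·3.0 with t_{0.995,28} = 2.763.
Half-width: 2.763 × 3.0 = 8.290.
0.59 − 8.290 = -7.700; 0.59 + 8.290 = 8.880.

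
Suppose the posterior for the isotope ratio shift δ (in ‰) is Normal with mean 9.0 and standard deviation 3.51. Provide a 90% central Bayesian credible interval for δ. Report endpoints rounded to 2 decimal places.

The posterior is symmetric, so the 90% equal-tailed interval is δ = 9.0 ± z·3.51 with z = 1.645.
Half-width: 1.645 × 3.51 = 5.77.
9.0 − 5.77 = 3.23; 9.0 + 5.77 = 14.77.

[3.23, 14.77]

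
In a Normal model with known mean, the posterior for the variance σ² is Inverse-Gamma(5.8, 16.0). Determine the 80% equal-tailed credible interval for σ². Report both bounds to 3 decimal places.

[1.774, 5.323]

Inverse-Gamma(5.8, 16.0) quantiles: F⁻¹(0.1) and F⁻¹(0.9).
Equivalently, 1/σ² ~ Gamma(5.8, rate = 16.0); invert its 0.9 and 0.1 quantiles.
Posterior mean ≈ 3.333, SD ≈ 1.710; a Normal approximation gives roughly [1.142, 5.525].
Exact: lower = 1.774; upper = 5.323.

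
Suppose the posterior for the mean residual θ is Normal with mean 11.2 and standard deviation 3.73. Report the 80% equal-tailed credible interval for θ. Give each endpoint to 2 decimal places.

[6.42, 15.98]

The posterior is symmetric, so the 80% equal-tailed interval is θ = 11.2 ± z·3.73 with z = 1.282.
Half-width: 1.282 × 3.73 = 4.78.
11.2 − 4.78 = 6.42; 11.2 + 4.78 = 15.98.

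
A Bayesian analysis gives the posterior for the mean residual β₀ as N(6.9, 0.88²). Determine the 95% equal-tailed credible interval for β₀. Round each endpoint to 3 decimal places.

[5.175, 8.625]

The posterior is symmetric, so the 95% equal-tailed interval is β₀ = 6.9 ± z·0.88 with z = 1.960.
Half-width: 1.960 × 0.88 = 1.725.
6.9 − 1.725 = 5.175; 6.9 + 1.725 = 8.625.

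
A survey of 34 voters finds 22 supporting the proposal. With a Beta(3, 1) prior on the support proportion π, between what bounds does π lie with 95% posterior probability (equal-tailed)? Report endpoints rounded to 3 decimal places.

Posterior: Beta(3+22, 1+12) = Beta(25, 13).
Equal-tailed 95% interval: the 0.025 and 0.975 quantiles of Beta(25, 13).
Posterior mean ≈ 0.658, SD ≈ 0.076; a Normal approximation gives roughly [0.509, 0.807].
Exact: F⁻¹(0.025) = 0.502; F⁻¹(0.975) = 0.798.

[0.502, 0.798]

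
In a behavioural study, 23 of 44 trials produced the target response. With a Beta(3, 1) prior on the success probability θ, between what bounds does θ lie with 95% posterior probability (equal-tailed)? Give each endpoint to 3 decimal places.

[0.401, 0.679]

Posterior: Beta(3+23, 1+21) = Beta(26, 22).
Equal-tailed 95% interval: the 0.025 and 0.975 quantiles of Beta(26, 22).
Posterior mean ≈ 0.542, SD ≈ 0.071; a Normal approximation gives roughly [0.402, 0.681].
Exact: F⁻¹(0.025) = 0.401; F⁻¹(0.975) = 0.679.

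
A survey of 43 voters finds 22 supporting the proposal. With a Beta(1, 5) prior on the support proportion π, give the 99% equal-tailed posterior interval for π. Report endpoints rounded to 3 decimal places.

Posterior: Beta(1+22, 5+21) = Beta(23, 26).
Equal-tailed 99% interval: the 0.005 and 0.995 quantiles of Beta(23, 26).
Posterior mean ≈ 0.469, SD ≈ 0.071; a Normal approximation gives roughly [0.288, 0.651].
Exact: F⁻¹(0.005) = 0.293; F⁻¹(0.995) = 0.650.

[0.293, 0.650]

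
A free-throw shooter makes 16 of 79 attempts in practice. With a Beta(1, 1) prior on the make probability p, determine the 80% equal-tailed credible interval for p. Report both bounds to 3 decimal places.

Posterior: Beta(1+16, 1+63) = Beta(17, 64).
Equal-tailed 80% interval: the 0.1 and 0.9 quantiles of Beta(17, 64).
Posterior mean ≈ 0.210, SD ≈ 0.045; a Normal approximation gives roughly [0.152, 0.268].
Exact: F⁻¹(0.1) = 0.154; F⁻¹(0.9) = 0.269.

[0.154, 0.269]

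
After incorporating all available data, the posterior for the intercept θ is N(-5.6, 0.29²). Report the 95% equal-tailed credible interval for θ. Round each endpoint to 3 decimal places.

[-6.168, -5.032]

The posterior is symmetric, so the 95% equal-tailed interval is θ = -5.6 ± z·0.29 with z = 1.960.
Half-width: 1.960 × 0.29 = 0.568.
-5.6 − 0.568 = -6.168; -5.6 + 0.568 = -5.032.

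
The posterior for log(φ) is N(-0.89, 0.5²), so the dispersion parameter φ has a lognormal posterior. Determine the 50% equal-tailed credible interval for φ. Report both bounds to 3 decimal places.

[0.293, 0.575]

On the log scale the 50% interval is -0.89 ± 0.674 × 0.5 = [-1.2272, -0.5528].
Exponentiate: [e^-1.2272, e^-0.5528] = [0.293, 0.575].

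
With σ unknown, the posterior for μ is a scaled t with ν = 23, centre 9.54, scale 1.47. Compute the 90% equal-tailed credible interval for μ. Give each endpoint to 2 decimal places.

The t_23 distribution is symmetric; the 90% interval is 9.54 ± t·1.47 with t_{0.95,23} = 1.714.
Half-width: 1.714 × 1.47 = 2.52.
9.54 − 2.52 = 7.02; 9.54 + 2.52 = 12.06.

[7.02, 12.06]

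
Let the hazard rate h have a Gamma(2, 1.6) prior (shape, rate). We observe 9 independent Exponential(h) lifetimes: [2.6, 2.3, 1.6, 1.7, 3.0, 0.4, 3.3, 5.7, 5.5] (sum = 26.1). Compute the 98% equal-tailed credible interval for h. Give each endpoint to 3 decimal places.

Posterior: Gamma(2+9, 1.6+26.1) = Gamma(11, 27.7) (shape, rate).
Equal-tailed 98% interval: Gamma(11, 27.7) quantiles at 0.01 and 0.99.
Posterior mean ≈ 0.397, SD ≈ 0.120; a Normal approximation gives roughly [0.119, 0.676].
Exact: lower = 0.172; upper = 0.727.

[0.172, 0.727]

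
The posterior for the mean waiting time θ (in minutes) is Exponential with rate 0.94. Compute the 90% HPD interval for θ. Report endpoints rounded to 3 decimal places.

The exponential density is strictly decreasing on [0, ∞), so the HPD interval is anchored at 0: [0, q] with P(θ ≤ q) = 0.90.
q = −ln(1 − 0.90) / 0.94 = 2.3026 / 0.94 = 2.450.

[0.000, 2.450]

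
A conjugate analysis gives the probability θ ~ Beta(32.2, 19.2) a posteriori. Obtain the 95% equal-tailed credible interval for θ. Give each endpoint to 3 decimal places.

Posterior: Beta(32.2, 19.2).
Equal-tailed 95% interval: the 0.025 and 0.975 quantiles of Beta(32.2, 19.2).
Posterior mean ≈ 0.626, SD ≈ 0.067; a Normal approximation gives roughly [0.495, 0.757].
Exact: F⁻¹(0.025) = 0.491; F⁻¹(0.975) = 0.752.

[0.491, 0.752]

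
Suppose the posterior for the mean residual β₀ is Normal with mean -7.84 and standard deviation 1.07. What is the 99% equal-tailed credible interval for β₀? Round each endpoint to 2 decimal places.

[-10.60, -5.08]

The posterior is symmetric, so the 99% equal-tailed interval is β₀ = -7.84 ± z·1.07 with z = 2.576.
Half-width: 2.576 × 1.07 = 2.76.
-7.84 − 2.76 = -10.60; -7.84 + 2.76 = -5.08.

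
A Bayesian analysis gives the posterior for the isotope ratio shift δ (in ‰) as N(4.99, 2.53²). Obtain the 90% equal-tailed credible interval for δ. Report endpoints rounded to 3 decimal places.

The posterior is symmetric, so the 90% equal-tailed interval is δ = 4.99 ± z·2.53 with z = 1.645.
Half-width: 1.645 × 2.53 = 4.161.
4.99 − 4.161 = 0.829; 4.99 + 4.161 = 9.151.

[0.829, 9.151]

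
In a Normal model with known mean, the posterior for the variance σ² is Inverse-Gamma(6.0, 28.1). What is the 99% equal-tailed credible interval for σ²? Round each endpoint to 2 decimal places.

Inverse-Gamma(6.0, 28.1) quantiles: F⁻¹(0.005) and F⁻¹(0.995).
Equivalently, 1/σ² ~ Gamma(6.0, rate = 28.1); invert its 0.995 and 0.005 quantiles.
Posterior mean ≈ 5.62, SD ≈ 2.81; a Normal approximation gives roughly [-1.62, 12.86].
Exact: lower = 1.99; upper = 18.28.

[1.99, 18.28]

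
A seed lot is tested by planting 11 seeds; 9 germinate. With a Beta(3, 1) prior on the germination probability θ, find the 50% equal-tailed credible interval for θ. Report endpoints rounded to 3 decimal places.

[0.739, 0.875]

Posterior: Beta(3+9, 1+2) = Beta(12, 3).
Equal-tailed 50% interval: the 0.25 and 0.75 quantiles of Beta(12, 3).
Posterior mean ≈ 0.800, SD ≈ 0.100; a Normal approximation gives roughly [0.733, 0.867].
Exact: F⁻¹(0.25) = 0.739; F⁻¹(0.75) = 0.875.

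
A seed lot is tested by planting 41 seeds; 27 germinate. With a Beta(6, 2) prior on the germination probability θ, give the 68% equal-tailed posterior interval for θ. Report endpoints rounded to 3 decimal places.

[0.607, 0.740]

Posterior: Beta(6+27, 2+14) = Beta(33, 16).
Equal-tailed 68% interval: the 0.16 and 0.84 quantiles of Beta(33, 16).
Posterior mean ≈ 0.673, SD ≈ 0.066; a Normal approximation gives roughly [0.608, 0.739].
Exact: F⁻¹(0.16) = 0.607; F⁻¹(0.84) = 0.740.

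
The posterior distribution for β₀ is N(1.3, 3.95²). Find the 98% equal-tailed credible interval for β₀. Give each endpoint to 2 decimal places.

[-7.89, 10.49]

The posterior is symmetric, so the 98% equal-tailed interval is β₀ = 1.3 ± z·3.95 with z = 2.326.
Half-width: 2.326 × 3.95 = 9.19.
1.3 − 9.19 = -7.89; 1.3 + 9.19 = 10.49.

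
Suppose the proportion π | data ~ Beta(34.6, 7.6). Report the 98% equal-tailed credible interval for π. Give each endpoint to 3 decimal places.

[0.664, 0.932]

Posterior: Beta(34.6, 7.6).
Equal-tailed 98% interval: the 0.01 and 0.99 quantiles of Beta(34.6, 7.6).
Posterior mean ≈ 0.820, SD ≈ 0.058; a Normal approximation gives roughly [0.684, 0.956].
Exact: F⁻¹(0.01) = 0.664; F⁻¹(0.99) = 0.932.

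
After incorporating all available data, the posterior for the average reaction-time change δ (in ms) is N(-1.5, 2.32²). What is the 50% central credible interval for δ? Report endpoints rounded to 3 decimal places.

The posterior is symmetric, so the 50% equal-tailed interval is δ = -1.5 ± z·2.32 with z = 0.674.
Half-width: 0.674 × 2.32 = 1.565.
-1.5 − 1.565 = -3.065; -1.5 + 1.565 = 0.065.

[-3.065, 0.065]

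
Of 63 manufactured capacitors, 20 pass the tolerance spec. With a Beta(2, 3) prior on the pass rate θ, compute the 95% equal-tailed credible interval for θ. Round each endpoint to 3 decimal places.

[0.218, 0.438]

Posterior: Beta(2+20, 3+43) = Beta(22, 46).
Equal-tailed 95% interval: the 0.025 and 0.975 quantiles of Beta(22, 46).
Posterior mean ≈ 0.324, SD ≈ 0.056; a Normal approximation gives roughly [0.213, 0.434].
Exact: F⁻¹(0.025) = 0.218; F⁻¹(0.975) = 0.438.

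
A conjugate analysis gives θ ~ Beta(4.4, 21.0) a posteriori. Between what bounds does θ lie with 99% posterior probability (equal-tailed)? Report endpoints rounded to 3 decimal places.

[0.036, 0.402]

Posterior: Beta(4.4, 21.0).
Equal-tailed 99% interval: the 0.005 and 0.995 quantiles of Beta(4.4, 21.0).
Posterior mean ≈ 0.173, SD ≈ 0.074; a Normal approximation gives roughly [-0.016, 0.363].
Exact: F⁻¹(0.005) = 0.036; F⁻¹(0.995) = 0.402.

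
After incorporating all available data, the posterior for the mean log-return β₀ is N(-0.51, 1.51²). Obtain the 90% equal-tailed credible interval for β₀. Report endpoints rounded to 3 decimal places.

The posterior is symmetric, so the 90% equal-tailed interval is β₀ = -0.51 ± z·1.51 with z = 1.645.
Half-width: 1.645 × 1.51 = 2.484.
-0.51 − 2.484 = -2.994; -0.51 + 2.484 = 1.974.

[-2.994, 1.974]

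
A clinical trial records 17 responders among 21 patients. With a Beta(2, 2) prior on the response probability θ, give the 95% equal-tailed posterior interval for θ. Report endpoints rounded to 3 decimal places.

Posterior: Beta(2+17, 2+4) = Beta(19, 6).
Equal-tailed 95% interval: the 0.025 and 0.975 quantiles of Beta(19, 6).
Posterior mean ≈ 0.760, SD ≈ 0.084; a Normal approximation gives roughly [0.596, 0.924].
Exact: F⁻¹(0.025) = 0.578; F⁻¹(0.975) = 0.902.

[0.578, 0.902]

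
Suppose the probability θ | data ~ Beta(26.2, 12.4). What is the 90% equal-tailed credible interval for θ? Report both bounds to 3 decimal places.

[0.551, 0.795]

Posterior: Beta(26.2, 12.4).
Equal-tailed 90% interval: the 0.05 and 0.95 quantiles of Beta(26.2, 12.4).
Posterior mean ≈ 0.679, SD ≈ 0.074; a Normal approximation gives roughly [0.557, 0.801].
Exact: F⁻¹(0.05) = 0.551; F⁻¹(0.95) = 0.795.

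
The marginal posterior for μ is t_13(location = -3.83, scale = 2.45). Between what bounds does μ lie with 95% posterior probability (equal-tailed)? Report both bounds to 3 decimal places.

The t_13 distribution is symmetric; the 95% interval is -3.83 ± t·2.45 with t_{0.975,13} = 2.160.
Half-width: 2.160 × 2.45 = 5.293.
-3.83 − 5.293 = -9.123; -3.83 + 5.293 = 1.463.

[-9.123, 1.463]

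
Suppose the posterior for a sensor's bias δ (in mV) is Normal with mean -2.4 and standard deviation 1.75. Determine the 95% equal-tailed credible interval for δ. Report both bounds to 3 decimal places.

[-5.830, 1.030]

The posterior is symmetric, so the 95% equal-tailed interval is δ = -2.4 ± z·1.75 with z = 1.960.
Half-width: 1.960 × 1.75 = 3.430.
-2.4 − 3.430 = -5.830; -2.4 + 3.430 = 1.030.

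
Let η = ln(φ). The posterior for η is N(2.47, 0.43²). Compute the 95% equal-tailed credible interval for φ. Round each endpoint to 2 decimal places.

[5.09, 27.46]

On the log scale the 95% interval is 2.47 ± 1.960 × 0.43 = [1.6272, 3.3128].
Exponentiate: [e^1.6272, e^3.3128] = [5.09, 27.46].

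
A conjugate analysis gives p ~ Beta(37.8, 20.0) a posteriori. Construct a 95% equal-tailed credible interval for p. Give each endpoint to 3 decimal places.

Posterior: Beta(37.8, 20.0).
Equal-tailed 95% interval: the 0.025 and 0.975 quantiles of Beta(37.8, 20.0).
Posterior mean ≈ 0.654, SD ≈ 0.062; a Normal approximation gives roughly [0.532, 0.776].
Exact: F⁻¹(0.025) = 0.528; F⁻¹(0.975) = 0.770.

[0.528, 0.770]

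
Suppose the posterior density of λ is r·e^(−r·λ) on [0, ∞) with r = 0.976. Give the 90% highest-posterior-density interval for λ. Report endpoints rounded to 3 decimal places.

[0.000, 2.359]

The exponential density is strictly decreasing on [0, ∞), so the HPD interval is anchored at 0: [0, q] with P(λ ≤ q) = 0.90.
q = −ln(1 − 0.90) / 0.976 = 2.3026 / 0.976 = 2.359.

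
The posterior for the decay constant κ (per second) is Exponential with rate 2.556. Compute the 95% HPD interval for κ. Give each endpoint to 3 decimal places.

[0.000, 1.172]

The exponential density is strictly decreasing on [0, ∞), so the HPD interval is anchored at 0: [0, q] with P(κ ≤ q) = 0.95.
q = −ln(1 − 0.95) / 2.556 = 2.9957 / 2.556 = 1.172.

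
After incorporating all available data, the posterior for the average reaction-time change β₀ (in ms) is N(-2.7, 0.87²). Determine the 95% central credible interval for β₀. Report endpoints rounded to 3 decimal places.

[-4.405, -0.995]

The posterior is symmetric, so the 95% equal-tailed interval is β₀ = -2.7 ± z·0.87 with z = 1.960.
Half-width: 1.960 × 0.87 = 1.705.
-2.7 − 1.705 = -4.405; -2.7 + 1.705 = -0.995.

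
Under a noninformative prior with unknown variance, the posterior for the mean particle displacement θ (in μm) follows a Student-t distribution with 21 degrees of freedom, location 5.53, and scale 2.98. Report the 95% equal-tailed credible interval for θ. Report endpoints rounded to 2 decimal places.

[-0.67, 11.73]

The t_21 distribution is symmetric; the 95% interval is 5.53 ± t·2.98 with t_{0.975,21} = 2.080.
Half-width: 2.080 × 2.98 = 6.20.
5.53 − 6.20 = -0.67; 5.53 + 6.20 = 11.73.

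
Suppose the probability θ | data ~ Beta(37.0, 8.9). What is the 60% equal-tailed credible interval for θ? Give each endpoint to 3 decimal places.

[0.759, 0.856]

Posterior: Beta(37.0, 8.9).
Equal-tailed 60% interval: the 0.2 and 0.8 quantiles of Beta(37.0, 8.9).
Posterior mean ≈ 0.806, SD ≈ 0.058; a Normal approximation gives roughly [0.758, 0.855].
Exact: F⁻¹(0.2) = 0.759; F⁻¹(0.8) = 0.856.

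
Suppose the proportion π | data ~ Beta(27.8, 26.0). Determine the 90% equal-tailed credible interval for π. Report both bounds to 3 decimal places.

[0.405, 0.628]

Posterior: Beta(27.8, 26.0).
Equal-tailed 90% interval: the 0.05 and 0.95 quantiles of Beta(27.8, 26.0).
Posterior mean ≈ 0.517, SD ≈ 0.068; a Normal approximation gives roughly [0.406, 0.628].
Exact: F⁻¹(0.05) = 0.405; F⁻¹(0.95) = 0.628.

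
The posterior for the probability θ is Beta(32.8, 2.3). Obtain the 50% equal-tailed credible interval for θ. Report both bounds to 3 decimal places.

Posterior: Beta(32.8, 2.3).
Equal-tailed 50% interval: the 0.25 and 0.75 quantiles of Beta(32.8, 2.3).
Posterior mean ≈ 0.934, SD ≈ 0.041; a Normal approximation gives roughly [0.907, 0.962].
Exact: F⁻¹(0.25) = 0.912; F⁻¹(0.75) = 0.965.

[0.912, 0.965]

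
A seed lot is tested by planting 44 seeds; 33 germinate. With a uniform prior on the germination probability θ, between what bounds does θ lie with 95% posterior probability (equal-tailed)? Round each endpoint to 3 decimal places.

Posterior: Beta(1+33, 1+11) = Beta(34, 12).
Equal-tailed 95% interval: the 0.025 and 0.975 quantiles of Beta(34, 12).
Posterior mean ≈ 0.739, SD ≈ 0.064; a Normal approximation gives roughly [0.614, 0.865].
Exact: F⁻¹(0.025) = 0.605; F⁻¹(0.975) = 0.854.

[0.605, 0.854]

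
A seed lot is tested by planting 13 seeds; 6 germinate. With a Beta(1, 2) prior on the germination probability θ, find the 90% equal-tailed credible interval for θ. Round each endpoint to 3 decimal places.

Posterior: Beta(1+6, 2+7) = Beta(7, 9).
Equal-tailed 90% interval: the 0.05 and 0.95 quantiles of Beta(7, 9).
Posterior mean ≈ 0.438, SD ≈ 0.120; a Normal approximation gives roughly [0.240, 0.635].
Exact: F⁻¹(0.05) = 0.244; F⁻¹(0.95) = 0.640.

[0.244, 0.640]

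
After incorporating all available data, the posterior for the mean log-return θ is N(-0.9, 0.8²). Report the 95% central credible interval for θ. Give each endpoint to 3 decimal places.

[-2.468, 0.668]

The posterior is symmetric, so the 95% equal-tailed interval is θ = -0.9 ± z·0.8 with z = 1.960.
Half-width: 1.960 × 0.8 = 1.568.
-0.9 − 1.568 = -2.468; -0.9 + 1.568 = 0.668.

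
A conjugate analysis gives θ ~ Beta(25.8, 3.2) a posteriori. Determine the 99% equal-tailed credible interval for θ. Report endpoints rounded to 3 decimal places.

[0.699, 0.985]

Posterior: Beta(25.8, 3.2).
Equal-tailed 99% interval: the 0.005 and 0.995 quantiles of Beta(25.8, 3.2).
Posterior mean ≈ 0.890, SD ≈ 0.057; a Normal approximation gives roughly [0.742, 1.037].
Exact: F⁻¹(0.005) = 0.699; F⁻¹(0.995) = 0.985.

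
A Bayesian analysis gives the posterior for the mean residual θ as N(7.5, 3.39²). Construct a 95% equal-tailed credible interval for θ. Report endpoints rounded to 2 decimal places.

[0.86, 14.14]

The posterior is symmetric, so the 95% equal-tailed interval is θ = 7.5 ± z·3.39 with z = 1.960.
Half-width: 1.960 × 3.39 = 6.64.
7.5 − 6.64 = 0.86; 7.5 + 6.64 = 14.14.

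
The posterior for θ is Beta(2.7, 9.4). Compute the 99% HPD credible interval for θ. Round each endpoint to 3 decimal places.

[0.012, 0.544]

The posterior is unimodal and skewed, so the HPD interval has equal density at both endpoints and is the shortest 99% interval.
Solving f(0.012) = f(0.544) with F(0.544) − F(0.012) = 0.99 gives [0.012, 0.544].
For comparison, the equal-tailed interval is [0.025, 0.577]; the HPD is narrower and shifted toward the mode.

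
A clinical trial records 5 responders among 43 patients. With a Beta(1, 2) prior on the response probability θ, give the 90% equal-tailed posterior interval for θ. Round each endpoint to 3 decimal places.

Posterior: Beta(1+5, 2+38) = Beta(6, 40).
Equal-tailed 90% interval: the 0.05 and 0.95 quantiles of Beta(6, 40).
Posterior mean ≈ 0.130, SD ≈ 0.049; a Normal approximation gives roughly [0.050, 0.211].
Exact: F⁻¹(0.05) = 0.060; F⁻¹(0.95) = 0.220.

[0.060, 0.220]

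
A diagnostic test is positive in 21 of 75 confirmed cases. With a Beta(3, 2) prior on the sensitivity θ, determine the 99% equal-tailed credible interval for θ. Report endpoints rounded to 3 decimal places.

[0.180, 0.439]

Posterior: Beta(3+21, 2+54) = Beta(24, 56).
Equal-tailed 99% interval: the 0.005 and 0.995 quantiles of Beta(24, 56).
Posterior mean ≈ 0.300, SD ≈ 0.051; a Normal approximation gives roughly [0.169, 0.431].
Exact: F⁻¹(0.005) = 0.180; F⁻¹(0.995) = 0.439.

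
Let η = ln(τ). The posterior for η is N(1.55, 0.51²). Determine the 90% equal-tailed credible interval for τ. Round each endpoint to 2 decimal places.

On the log scale the 90% interval is 1.55 ± 1.645 × 0.51 = [0.7111, 2.3889].
Exponentiate: [e^0.7111, e^2.3889] = [2.04, 10.90].

[2.04, 10.90]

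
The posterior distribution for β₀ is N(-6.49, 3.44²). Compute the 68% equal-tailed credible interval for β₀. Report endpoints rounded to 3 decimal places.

The posterior is symmetric, so the 68% equal-tailed interval is β₀ = -6.49 ± z·3.44 with z = 0.994.
Half-width: 0.994 × 3.44 = 3.421.
-6.49 − 3.421 = -9.911; -6.49 + 3.421 = -3.069.

[-9.911, -3.069]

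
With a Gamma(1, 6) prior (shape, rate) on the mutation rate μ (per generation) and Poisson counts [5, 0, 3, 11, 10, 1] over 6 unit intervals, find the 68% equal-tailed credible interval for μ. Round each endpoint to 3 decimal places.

[2.124, 3.042]

Posterior: Gamma(1+30, 6+6) = Gamma(31, 12) (shape, rate).
Equal-tailed 68% interval: Gamma(31, 12) quantiles at 0.16 and 0.84.
Posterior mean ≈ 2.583, SD ≈ 0.464; a Normal approximation gives roughly [2.122, 3.045].
Exact: lower = 2.124; upper = 3.042.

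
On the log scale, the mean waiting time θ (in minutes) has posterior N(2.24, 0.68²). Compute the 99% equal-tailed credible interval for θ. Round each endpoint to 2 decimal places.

[1.63, 54.14]

On the log scale the 99% interval is 2.24 ± 2.576 × 0.68 = [0.4884, 3.9916].
Exponentiate: [e^0.4884, e^3.9916] = [1.63, 54.14].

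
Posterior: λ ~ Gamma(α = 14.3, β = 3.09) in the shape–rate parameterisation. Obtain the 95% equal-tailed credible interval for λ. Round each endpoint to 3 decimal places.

Posterior: Gamma(shape 14.3, rate 3.09).
Equal-tailed 95% interval: Gamma(14.3, 3.09) quantiles at 0.025 and 0.975.
Posterior mean ≈ 4.628, SD ≈ 1.224; a Normal approximation gives roughly [2.229, 7.026].
Exact: lower = 2.549; upper = 7.317.

[2.549, 7.317]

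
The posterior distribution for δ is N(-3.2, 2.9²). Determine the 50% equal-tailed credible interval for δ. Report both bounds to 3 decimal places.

[-5.156, -1.244]

The posterior is symmetric, so the 50% equal-tailed interval is δ = -3.2 ± z·2.9 with z = 0.674.
Half-width: 0.674 × 2.9 = 1.956.
-3.2 − 1.956 = -5.156; -3.2 + 1.956 = -1.244.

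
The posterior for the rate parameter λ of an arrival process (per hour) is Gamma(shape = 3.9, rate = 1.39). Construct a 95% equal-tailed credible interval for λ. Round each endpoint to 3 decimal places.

Posterior: Gamma(shape 3.9, rate 1.39).
Equal-tailed 95% interval: Gamma(3.9, 1.39) quantiles at 0.025 and 0.975.
Posterior mean ≈ 2.806, SD ≈ 1.421; a Normal approximation gives roughly [0.021, 5.590].
Exact: lower = 0.748; upper = 6.199.

[0.748, 6.199]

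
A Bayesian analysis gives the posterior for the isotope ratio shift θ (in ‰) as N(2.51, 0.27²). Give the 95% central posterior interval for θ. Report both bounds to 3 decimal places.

The posterior is symmetric, so the 95% equal-tailed interval is θ = 2.51 ± z·0.27 with z = 1.960.
Half-width: 1.960 × 0.27 = 0.529.
2.51 − 0.529 = 1.981; 2.51 + 0.529 = 3.039.

[1.981, 3.039]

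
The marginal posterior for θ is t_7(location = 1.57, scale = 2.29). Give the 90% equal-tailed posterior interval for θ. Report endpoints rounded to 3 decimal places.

The t_7 distribution is symmetric; the 90% interval is 1.57 ± t·2.29 with t_{0.95,7} = 1.895.
Half-width: 1.895 × 2.29 = 4.339.
1.57 − 4.339 = -2.769; 1.57 + 4.339 = 5.909.

[-2.769, 5.909]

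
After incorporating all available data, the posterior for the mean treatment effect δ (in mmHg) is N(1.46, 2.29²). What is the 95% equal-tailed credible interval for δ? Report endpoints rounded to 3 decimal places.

[-3.028, 5.948]

The posterior is symmetric, so the 95% equal-tailed interval is δ = 1.46 ± z·2.29 with z = 1.960.
Half-width: 1.960 × 2.29 = 4.488.
1.46 − 4.488 = -3.028; 1.46 + 4.488 = 5.948.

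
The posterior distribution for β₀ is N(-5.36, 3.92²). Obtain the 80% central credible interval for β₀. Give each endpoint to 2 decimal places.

The posterior is symmetric, so the 80% equal-tailed interval is β₀ = -5.36 ± z·3.92 with z = 1.282.
Half-width: 1.282 × 3.92 = 5.02.
-5.36 − 5.02 = -10.38; -5.36 + 5.02 = -0.34.

[-10.38, -0.34]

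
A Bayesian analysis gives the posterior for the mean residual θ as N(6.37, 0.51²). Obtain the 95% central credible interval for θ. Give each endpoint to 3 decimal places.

The posterior is symmetric, so the 95% equal-tailed interval is θ = 6.37 ± z·0.51 with z = 1.960.
Half-width: 1.960 × 0.51 = 1.000.
6.37 − 1.000 = 5.370; 6.37 + 1.000 = 7.370.

[5.370, 7.370]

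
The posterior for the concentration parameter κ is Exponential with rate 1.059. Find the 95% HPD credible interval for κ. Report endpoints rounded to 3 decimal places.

[0.000, 2.829]

The exponential density is strictly decreasing on [0, ∞), so the HPD interval is anchored at 0: [0, q] with P(κ ≤ q) = 0.95.
q = −ln(1 − 0.95) / 1.059 = 2.9957 / 1.059 = 2.829.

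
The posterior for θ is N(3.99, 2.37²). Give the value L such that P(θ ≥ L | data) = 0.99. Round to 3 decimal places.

-1.523

Need L with P(θ ≥ L) = 0.99: L = 3.99 − z_{0.01}·2.37.
z = 2.326; L = 3.99 − 2.326 × 2.37 = -1.523.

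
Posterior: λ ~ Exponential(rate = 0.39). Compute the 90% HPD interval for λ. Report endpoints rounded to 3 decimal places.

[0.000, 5.904]

The exponential density is strictly decreasing on [0, ∞), so the HPD interval is anchored at 0: [0, q] with P(λ ≤ q) = 0.90.
q = −ln(1 − 0.90) / 0.39 = 2.3026 / 0.39 = 5.904.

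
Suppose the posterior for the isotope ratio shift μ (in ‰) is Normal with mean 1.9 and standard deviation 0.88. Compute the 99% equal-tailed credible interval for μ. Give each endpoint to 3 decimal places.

The posterior is symmetric, so the 99% equal-tailed interval is μ = 1.9 ± z·0.88 with z = 2.576.
Half-width: 2.576 × 0.88 = 2.267.
1.9 − 2.267 = -0.367; 1.9 + 2.267 = 4.167.

[-0.367, 4.167]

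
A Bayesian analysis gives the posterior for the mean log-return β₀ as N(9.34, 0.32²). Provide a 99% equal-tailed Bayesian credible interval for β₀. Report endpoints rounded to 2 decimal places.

[8.52, 10.16]

The posterior is symmetric, so the 99% equal-tailed interval is β₀ = 9.34 ± z·0.32 with z = 2.576.
Half-width: 2.576 × 0.32 = 0.82.
9.34 − 0.82 = 8.52; 9.34 + 0.82 = 10.16.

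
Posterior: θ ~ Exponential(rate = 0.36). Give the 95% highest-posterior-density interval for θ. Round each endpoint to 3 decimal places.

The exponential density is strictly decreasing on [0, ∞), so the HPD interval is anchored at 0: [0, q] with P(θ ≤ q) = 0.95.
q = −ln(1 − 0.95) / 0.36 = 2.9957 / 0.36 = 8.321.

[0.000, 8.321]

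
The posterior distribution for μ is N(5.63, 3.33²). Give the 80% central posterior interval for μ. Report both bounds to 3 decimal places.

[1.362, 9.898]

The posterior is symmetric, so the 80% equal-tailed interval is μ = 5.63 ± z·3.33 with z = 1.282.
Half-width: 1.282 × 3.33 = 4.268.
5.63 − 4.268 = 1.362; 5.63 + 4.268 = 9.898.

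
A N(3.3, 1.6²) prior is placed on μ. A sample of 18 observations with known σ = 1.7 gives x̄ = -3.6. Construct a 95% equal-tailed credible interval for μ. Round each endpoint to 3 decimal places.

Posterior precision = 1/1.6² + 18/1.7² = 0.3906 + 6.2284 = 6.6190, so posterior SD = 0.3887.
Posterior mean = (3.3/1.6² + 18·-3.6/1.7²) / 6.6190 = -3.1928.
Interval: -3.1928 ± 1.960 × 0.3887 → [-3.955, -2.431].

[-3.955, -2.431]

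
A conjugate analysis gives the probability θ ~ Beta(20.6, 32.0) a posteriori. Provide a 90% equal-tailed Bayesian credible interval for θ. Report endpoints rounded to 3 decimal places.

Posterior: Beta(20.6, 32.0).
Equal-tailed 90% interval: the 0.05 and 0.95 quantiles of Beta(20.6, 32.0).
Posterior mean ≈ 0.392, SD ≈ 0.067; a Normal approximation gives roughly [0.282, 0.501].
Exact: F⁻¹(0.05) = 0.284; F⁻¹(0.95) = 0.504.

[0.284, 0.504]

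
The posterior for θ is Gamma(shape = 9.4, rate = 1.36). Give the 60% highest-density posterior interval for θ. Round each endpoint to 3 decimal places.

[4.538, 8.169]

The posterior is unimodal and skewed, so the HPD interval has equal density at both endpoints and is the shortest 60% interval.
Solving f(4.538) = f(8.169) with F(8.169) − F(4.538) = 0.60 gives [4.538, 8.169].
For comparison, the equal-tailed interval is [4.979, 8.703]; the HPD is narrower and shifted toward the mode.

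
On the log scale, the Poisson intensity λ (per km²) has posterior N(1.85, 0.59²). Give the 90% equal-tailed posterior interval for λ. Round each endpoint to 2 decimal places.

[2.41, 16.78]

On the log scale the 90% interval is 1.85 ± 1.645 × 0.59 = [0.8795, 2.8205].
Exponentiate: [e^0.8795, e^2.8205] = [2.41, 16.78].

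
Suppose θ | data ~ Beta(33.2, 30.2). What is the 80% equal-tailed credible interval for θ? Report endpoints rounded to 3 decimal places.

Posterior: Beta(33.2, 30.2).
Equal-tailed 80% interval: the 0.1 and 0.9 quantiles of Beta(33.2, 30.2).
Posterior mean ≈ 0.524, SD ≈ 0.062; a Normal approximation gives roughly [0.444, 0.603].
Exact: F⁻¹(0.1) = 0.443; F⁻¹(0.9) = 0.604.

[0.443, 0.604]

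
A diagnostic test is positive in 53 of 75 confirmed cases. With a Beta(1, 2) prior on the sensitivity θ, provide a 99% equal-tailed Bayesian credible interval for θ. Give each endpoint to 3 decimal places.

[0.551, 0.815]

Posterior: Beta(1+53, 2+22) = Beta(54, 24).
Equal-tailed 99% interval: the 0.005 and 0.995 quantiles of Beta(54, 24).
Posterior mean ≈ 0.692, SD ≈ 0.052; a Normal approximation gives roughly [0.559, 0.826].
Exact: F⁻¹(0.005) = 0.551; F⁻¹(0.995) = 0.815.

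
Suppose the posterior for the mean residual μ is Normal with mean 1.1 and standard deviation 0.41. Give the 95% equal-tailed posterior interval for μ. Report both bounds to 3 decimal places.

[0.296, 1.904]

The posterior is symmetric, so the 95% equal-tailed interval is μ = 1.1 ± z·0.41 with z = 1.960.
Half-width: 1.960 × 0.41 = 0.804.
1.1 − 0.804 = 0.296; 1.1 + 0.804 = 1.904.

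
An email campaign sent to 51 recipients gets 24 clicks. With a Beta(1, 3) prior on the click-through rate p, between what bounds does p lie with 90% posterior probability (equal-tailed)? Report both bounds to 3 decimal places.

[0.346, 0.565]

Posterior: Beta(1+24, 3+27) = Beta(25, 30).
Equal-tailed 90% interval: the 0.05 and 0.95 quantiles of Beta(25, 30).
Posterior mean ≈ 0.455, SD ≈ 0.067; a Normal approximation gives roughly [0.345, 0.564].
Exact: F⁻¹(0.05) = 0.346; F⁻¹(0.95) = 0.565.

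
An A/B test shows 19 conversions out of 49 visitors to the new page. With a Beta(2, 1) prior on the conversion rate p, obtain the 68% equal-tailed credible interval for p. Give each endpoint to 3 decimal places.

[0.336, 0.471]

Posterior: Beta(2+19, 1+30) = Beta(21, 31).
Equal-tailed 68% interval: the 0.16 and 0.84 quantiles of Beta(21, 31).
Posterior mean ≈ 0.404, SD ≈ 0.067; a Normal approximation gives roughly [0.337, 0.471].
Exact: F⁻¹(0.16) = 0.336; F⁻¹(0.84) = 0.471.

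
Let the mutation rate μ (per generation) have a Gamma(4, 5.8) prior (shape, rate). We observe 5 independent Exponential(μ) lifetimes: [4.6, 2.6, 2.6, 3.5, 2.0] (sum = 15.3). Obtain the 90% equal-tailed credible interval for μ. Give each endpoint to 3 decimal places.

Posterior: Gamma(4+5, 5.8+15.3) = Gamma(9, 21.1) (shape, rate).
Equal-tailed 90% interval: Gamma(9, 21.1) quantiles at 0.05 and 0.95.
Posterior mean ≈ 0.427, SD ≈ 0.142; a Normal approximation gives roughly [0.193, 0.660].
Exact: lower = 0.223; upper = 0.684.

[0.223, 0.684]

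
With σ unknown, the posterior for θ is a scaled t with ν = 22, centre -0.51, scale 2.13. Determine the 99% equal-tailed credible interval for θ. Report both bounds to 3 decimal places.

[-6.514, 5.494]

The t_22 distribution is symmetric; the 99% interval is -0.51 ± t·2.13 with t_{0.995,22} = 2.819.
Half-width: 2.819 × 2.13 = 6.004.
-0.51 − 6.004 = -6.514; -0.51 + 6.004 = 5.494.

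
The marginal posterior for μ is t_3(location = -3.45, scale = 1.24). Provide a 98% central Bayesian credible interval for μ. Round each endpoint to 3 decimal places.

[-9.080, 2.180]

The t_3 distribution is symmetric; the 98% interval is -3.45 ± t·1.24 with t_{0.99,3} = 4.541.
Half-width: 4.541 × 1.24 = 5.630.
-3.45 − 5.630 = -9.080; -3.45 + 5.630 = 2.180.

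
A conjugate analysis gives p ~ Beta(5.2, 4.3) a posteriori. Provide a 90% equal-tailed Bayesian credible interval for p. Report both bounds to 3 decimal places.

[0.288, 0.795]

Posterior: Beta(5.2, 4.3).
Equal-tailed 90% interval: the 0.05 and 0.95 quantiles of Beta(5.2, 4.3).
Posterior mean ≈ 0.547, SD ≈ 0.154; a Normal approximation gives roughly [0.295, 0.800].
Exact: F⁻¹(0.05) = 0.288; F⁻¹(0.95) = 0.795.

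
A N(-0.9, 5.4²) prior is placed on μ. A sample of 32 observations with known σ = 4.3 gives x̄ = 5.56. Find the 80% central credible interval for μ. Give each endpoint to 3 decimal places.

Posterior precision = 1/5.4² + 32/4.3² = 0.0343 + 1.7307 = 1.7650, so posterior SD = 0.7527.
Posterior mean = (-0.9/5.4² + 32·5.56/4.3²) / 1.7650 = 5.4345.
Interval: 5.4345 ± 1.282 × 0.7527 → [4.470, 6.399].

[4.470, 6.399]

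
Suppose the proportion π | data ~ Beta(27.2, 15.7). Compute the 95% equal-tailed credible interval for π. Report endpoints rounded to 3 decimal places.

[0.486, 0.770]

Posterior: Beta(27.2, 15.7).
Equal-tailed 95% interval: the 0.025 and 0.975 quantiles of Beta(27.2, 15.7).
Posterior mean ≈ 0.634, SD ≈ 0.073; a Normal approximation gives roughly [0.492, 0.777].
Exact: F⁻¹(0.025) = 0.486; F⁻¹(0.975) = 0.770.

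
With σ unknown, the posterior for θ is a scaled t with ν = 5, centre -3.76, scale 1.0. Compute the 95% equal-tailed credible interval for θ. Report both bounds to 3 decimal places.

The t_5 distribution is symmetric; the 95% interval is -3.76 ± t·1.0 with t_{0.975,5} = 2.571.
Half-width: 2.571 × 1.0 = 2.571.
-3.76 − 2.571 = -6.331; -3.76 + 2.571 = -1.189.

[-6.331, -1.189]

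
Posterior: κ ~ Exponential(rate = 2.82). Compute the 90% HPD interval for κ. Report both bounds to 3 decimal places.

[0.000, 0.817]

The exponential density is strictly decreasing on [0, ∞), so the HPD interval is anchored at 0: [0, q] with P(κ ≤ q) = 0.90.
q = −ln(1 − 0.90) / 2.82 = 2.3026 / 2.82 = 0.817.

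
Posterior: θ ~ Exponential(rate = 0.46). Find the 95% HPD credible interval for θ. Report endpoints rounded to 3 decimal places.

[0.000, 6.512]

The exponential density is strictly decreasing on [0, ∞), so the HPD interval is anchored at 0: [0, q] with P(θ ≤ q) = 0.95.
q = −ln(1 − 0.95) / 0.46 = 2.9957 / 0.46 = 6.512.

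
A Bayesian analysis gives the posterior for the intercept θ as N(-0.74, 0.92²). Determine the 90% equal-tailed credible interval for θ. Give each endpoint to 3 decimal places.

The posterior is symmetric, so the 90% equal-tailed interval is θ = -0.74 ± z·0.92 with z = 1.645.
Half-width: 1.645 × 0.92 = 1.513.
-0.74 − 1.513 = -2.253; -0.74 + 1.513 = 0.773.

[-2.253, 0.773]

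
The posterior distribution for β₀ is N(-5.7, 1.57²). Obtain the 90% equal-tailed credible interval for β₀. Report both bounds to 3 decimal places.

The posterior is symmetric, so the 90% equal-tailed interval is β₀ = -5.7 ± z·1.57 with z = 1.645.
Half-width: 1.645 × 1.57 = 2.582.
-5.7 − 2.582 = -8.282; -5.7 + 2.582 = -3.118.

[-8.282, -3.118]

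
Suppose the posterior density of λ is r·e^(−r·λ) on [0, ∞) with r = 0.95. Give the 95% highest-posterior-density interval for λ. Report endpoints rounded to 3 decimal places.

The exponential density is strictly decreasing on [0, ∞), so the HPD interval is anchored at 0: [0, q] with P(λ ≤ q) = 0.95.
q = −ln(1 − 0.95) / 0.95 = 2.9957 / 0.95 = 3.153.

[0.000, 3.153]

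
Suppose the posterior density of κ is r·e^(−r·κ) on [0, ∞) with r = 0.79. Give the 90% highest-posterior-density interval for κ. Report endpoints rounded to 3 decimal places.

The exponential density is strictly decreasing on [0, ∞), so the HPD interval is anchored at 0: [0, q] with P(κ ≤ q) = 0.90.
q = −ln(1 − 0.90) / 0.79 = 2.3026 / 0.79 = 2.915.

[0.000, 2.915]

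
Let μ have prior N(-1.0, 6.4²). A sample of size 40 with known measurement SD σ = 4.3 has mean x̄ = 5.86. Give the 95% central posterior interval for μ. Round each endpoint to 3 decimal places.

Posterior precision = 1/6.4² + 40/4.3² = 0.0244 + 2.1633 = 2.1877, so posterior SD = 0.6761.
Posterior mean = (-1.0/6.4² + 40·5.86/4.3²) / 2.1877 = 5.7834.
Interval: 5.7834 ± 1.960 × 0.6761 → [4.458, 7.109].

[4.458, 7.109]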